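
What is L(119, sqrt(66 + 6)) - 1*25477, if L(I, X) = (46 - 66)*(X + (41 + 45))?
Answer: -27197 - 120*sqrt(2) ≈ -27367.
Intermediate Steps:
L(I, X) = -1720 - 20*X (L(I, X) = -20*(X + 86) = -20*(86 + X) = -1720 - 20*X)
L(119, sqrt(66 + 6)) - 1*25477 = (-1720 - 20*sqrt(66 + 6)) - 1*25477 = (-1720 - 120*sqrt(2)) - 25477 = -27197 - 120*sqrt(2)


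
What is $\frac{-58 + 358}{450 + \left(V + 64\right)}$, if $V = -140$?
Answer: $\frac{150}{187} \approx 0.80214$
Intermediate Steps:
$\frac{-58 + 358}{450 + \left(V + 64\right)} = \frac{-58 + 358}{450 + \left(-140 + 64\right)} = \frac{300}{450 - 76} = \frac{300}{374} = 300 \cdot \frac{1}{374} = \frac{150}{187}$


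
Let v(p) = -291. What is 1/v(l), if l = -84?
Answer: -1/291 ≈ -0.0034364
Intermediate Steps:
1/v(l) = 1/(-291) = -1/291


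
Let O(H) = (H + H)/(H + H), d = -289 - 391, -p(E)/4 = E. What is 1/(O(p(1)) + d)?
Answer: -1/679 ≈ -0.0014728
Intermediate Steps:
p(E) = -4*E
d = -680
O(H) = 1 (O(H) = (2*H)/((2*H)) = (2*H)*(1/(2*H)) = 1)
1/(O(p(1)) + d) = 1/(1 - 680) = 1/(-679) = -1/679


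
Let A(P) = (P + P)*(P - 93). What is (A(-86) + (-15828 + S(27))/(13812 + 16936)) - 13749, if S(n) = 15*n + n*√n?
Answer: 523899749/30748 + 81*√3/30748 ≈ 17039.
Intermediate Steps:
A(P) = 2*P*(-93 + P) (A(P) = (2*P)*(-93 + P) = 2*P*(-93 + P))
S(n) = n^(3/2) + 15*n (S(n) = 15*n + n^(3/2) = n^(3/2) + 15*n)
(A(-86) + (-15828 + S(27))/(13812 + 16936)) - 13749 = (2*(-86)*(-93 - 86) + (-15828 + (27^(3/2) + 15*27))/(13812 + 16936)) - 13749 = (2*(-86)*(-179) + (-15828 + (81*√3 + 405))/30748) - 13749 = (30788 + (-15828 + (405 + 81*√3))*(1/30748)) - 13749 = (30788 + (-15423 + 81*√3)*(1/30748)) - 13749 = (30788 + (-15423/30748 + 81*√3/30748)) - 13749 = (946654001/30748 + 81*√3/30748) - 13749 = 523899749/30748 + 81*√3/30748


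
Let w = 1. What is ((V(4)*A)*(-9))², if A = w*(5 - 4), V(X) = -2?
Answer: 324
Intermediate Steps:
A = 1 (A = 1*(5 - 4) = 1*1 = 1)
((V(4)*A)*(-9))² = (-2*1*(-9))² = (-2*(-9))² = 18² = 324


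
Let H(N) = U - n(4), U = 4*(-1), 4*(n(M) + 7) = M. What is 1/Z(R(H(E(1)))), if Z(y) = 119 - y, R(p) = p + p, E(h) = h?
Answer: 1/115 ≈ 0.0086956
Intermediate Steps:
n(M) = -7 + M/4
U = -4
H(N) = 2 (H(N) = -4 - (-7 + (1/4)*4) = -4 - (-7 + 1) = -4 - 1*(-6) = -4 + 6 = 2)
R(p) = 2*p
1/Z(R(H(E(1)))) = 1/(119 - 2*2) = 1/(119 - 1*4) = 1/(119 - 4) = 1/115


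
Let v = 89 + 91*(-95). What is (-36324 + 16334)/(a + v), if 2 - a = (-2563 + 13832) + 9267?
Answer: 1999/2909 ≈ 0.68718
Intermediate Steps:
v = -8556 (v = 89 - 8645 = -8556)
a = -20534 (a = 2 - ((-2563 + 13832) + 9267) = 2 - (11269 + 9267) = 2 - 1*20536 = 2 - 20536 = -20534)
(-36324 + 16334)/(a + v) = (-36324 + 16334)/(-20534 - 8556) = -19990/(-29090) = -19990*(-1/29090) = 1999/2909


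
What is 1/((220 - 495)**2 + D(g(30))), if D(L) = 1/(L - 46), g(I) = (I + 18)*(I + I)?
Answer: 2834/214321251 ≈ 1.3223e-5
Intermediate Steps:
g(I) = 2*I*(18 + I) (g(I) = (18 + I)*(2*I) = 2*I*(18 + I))
D(L) = 1/(-46 + L)
1/((220 - 495)**2 + D(g(30))) = 1/((220 - 495)**2 + 1/(-46 + 2*30*(18 + 30))) = 1/((-275)**2 + 1/(-46 + 2*30*48)) = 1/(75625 + 1/(-46 + 2880)) = 1/(75625 + 1/2834) = 1/(214321251/2834) = 2834/214321251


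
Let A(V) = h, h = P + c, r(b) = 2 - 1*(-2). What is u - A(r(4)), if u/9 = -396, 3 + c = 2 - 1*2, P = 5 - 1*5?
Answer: -3561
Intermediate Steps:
P = 0 (P = 5 - 5 = 0)
c = -3 (c = -3 + (2 - 1*2) = -3 + (2 - 2) = -3 + 0 = -3)
r(b) = 4 (r(b) = 2 + 2 = 4)
h = -3 (h = 0 - 3 = -3)
u = -3564 (u = 9*(-396) = -3564)
A(V) = -3
u - A(r(4)) = -3564 - 1*(-3) = -3564 + 3 = -3561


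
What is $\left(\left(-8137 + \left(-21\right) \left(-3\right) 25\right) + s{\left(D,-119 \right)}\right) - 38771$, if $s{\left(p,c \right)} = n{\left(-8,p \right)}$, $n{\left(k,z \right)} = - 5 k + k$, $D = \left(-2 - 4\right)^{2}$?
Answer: $-45301$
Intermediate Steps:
$D = 36$ ($D = \left(-6\right)^{2} = 36$)
$n{\left(k,z \right)} = - 4 k$
$s{\left(p,c \right)} = 32$ ($s{\left(p,c \right)} = \left(-4\right) \left(-8\right) = 32$)
$\left(\left(-8137 + \left(-21\right) \left(-3\right) 25\right) + s{\left(D,-119 \right)}\right) - 38771 = \left(\left(-8137 + \left(-21\right) \left(-3\right) 25\right) + 32\right) - 38771 = \left(\left(-8137 + 63 \cdot 25\right) + 32\right) - 38771 = \left(\left(-8137 + 1575\right) + 32\right) - 38771 = \left(-6562 + 32\right) - 38771 = -6530 - 38771 = -45301$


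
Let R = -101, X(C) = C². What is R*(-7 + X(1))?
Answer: 606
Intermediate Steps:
R*(-7 + X(1)) = -101*(-7 + 1²) = -101*(-7 + 1) = -101*(-6) = 606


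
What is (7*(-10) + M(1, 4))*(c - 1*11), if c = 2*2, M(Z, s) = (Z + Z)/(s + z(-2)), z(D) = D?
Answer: 483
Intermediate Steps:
M(Z, s) = 2*Z/(-2 + s) (M(Z, s) = (Z + Z)/(s - 2) = (2*Z)/(-2 + s) = 2*Z/(-2 + s))
c = 4
(7*(-10) + M(1, 4))*(c - 1*11) = (7*(-10) + 2*1/(-2 + 4))*(4 - 1*11) = (-70 + 2*1/2)*(4 - 11) = (-70 + 2*1*(1/2))*(-7) = (-70 + 1)*(-7) = -69*(-7) = 483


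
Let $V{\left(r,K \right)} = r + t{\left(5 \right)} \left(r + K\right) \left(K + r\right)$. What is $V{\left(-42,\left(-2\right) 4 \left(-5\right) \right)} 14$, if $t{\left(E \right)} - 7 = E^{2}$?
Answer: $1204$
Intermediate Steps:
$t{\left(E \right)} = 7 + E^{2}$
$V{\left(r,K \right)} = r + 32 \left(K + r\right)^{2}$ ($V{\left(r,K \right)} = r + \left(7 + 5^{2}\right) \left(r + K\right) \left(K + r\right) = r + \left(7 + 25\right) \left(K + r\right) \left(K + r\right) = r + 32 \left(K + r\right)^{2}$)
$V{\left(-42,\left(-2\right) 4 \left(-5\right) \right)} 14 = \left(-42 + 32 \left(\left(-2\right) 4 \left(-5\right) - 42\right)^{2}\right) 14 = \left(-42 + 32 \left(\left(-8\right) \left(-5\right) - 42\right)^{2}\right) 14 = \left(-42 + 32 \left(40 - 42\right)^{2}\right) 14 = \left(-42 + 32 \left(-2\right)^{2}\right) 14 = \left(-42 + 32 \cdot 4\right) 14 = \left(-42 + 128\right) 14 = 86 \cdot 14 = 1204$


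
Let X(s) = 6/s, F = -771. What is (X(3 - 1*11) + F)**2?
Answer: 9529569/16 ≈ 5.9560e+5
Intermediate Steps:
(X(3 - 1*11) + F)**2 = (6/(3 - 1*11) - 771)**2 = (6/(3 - 11) - 771)**2 = (6/(-8) - 771)**2 = (6*(-1/8) - 771)**2 = (-3/4 - 771)**2 = (-3087/4)**2 = 9529569/16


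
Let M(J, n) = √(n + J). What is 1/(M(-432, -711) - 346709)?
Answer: -346709/120207131824 - 3*I*√127/120207131824 ≈ -2.8843e-6 - 2.8125e-10*I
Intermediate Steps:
M(J, n) = √(J + n)
1/(M(-432, -711) - 346709) = 1/(√(-432 - 711) - 346709) = 1/(√(-1143) - 346709) = 1/(3*I*√127 - 346709) = 1/(-346709 + 3*I*√127)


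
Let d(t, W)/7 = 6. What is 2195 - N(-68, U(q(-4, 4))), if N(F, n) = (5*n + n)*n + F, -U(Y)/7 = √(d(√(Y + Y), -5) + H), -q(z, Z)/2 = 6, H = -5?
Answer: -8615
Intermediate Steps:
d(t, W) = 42 (d(t, W) = 7*6 = 42)
q(z, Z) = -12 (q(z, Z) = -2*6 = -12)
U(Y) = -7*√37 (U(Y) = -7*√(42 - 5) = -7*√37)
N(F, n) = F + 6*n² (N(F, n) = (6*n)*n + F = 6*n² + F = F + 6*n²)
2195 - N(-68, U(q(-4, 4))) = 2195 - (-68 + 6*(-7*√37)²) = 2195 - (-68 + 6*1813) = 2195 - (-68 + 10878) = 2195 - 1*10810 = 2195 - 10810 = -8615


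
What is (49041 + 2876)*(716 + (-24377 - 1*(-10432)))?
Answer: -686809993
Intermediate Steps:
(49041 + 2876)*(716 + (-24377 - 1*(-10432))) = 51917*(716 + (-24377 + 10432)) = 51917*(716 - 13945) = 51917*(-13229) = -686809993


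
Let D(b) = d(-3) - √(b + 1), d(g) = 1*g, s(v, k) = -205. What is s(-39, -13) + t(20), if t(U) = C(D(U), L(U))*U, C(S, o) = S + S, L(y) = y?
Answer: -325 - 40*√21 ≈ -508.30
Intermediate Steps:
d(g) = g
D(b) = -3 - √(1 + b) (D(b) = -3 - √(b + 1) = -3 - √(1 + b))
C(S, o) = 2*S
t(U) = U*(-6 - 2*√(1 + U)) (t(U) = (2*(-3 - √(1 + U)))*U = (-6 - 2*√(1 + U))*U = U*(-6 - 2*√(1 + U)))
s(-39, -13) + t(20) = -205 - 2*20*(3 + √(1 + 20)) = -205 - 2*20*(3 + √21) = -205 + (-120 - 40*√21) = -325 - 40*√21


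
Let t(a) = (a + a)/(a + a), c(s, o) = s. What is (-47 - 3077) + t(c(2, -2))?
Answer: -3123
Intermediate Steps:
t(a) = 1 (t(a) = (2*a)/((2*a)) = (2*a)*(1/(2*a)) = 1)
(-47 - 3077) + t(c(2, -2)) = (-47 - 3077) + 1 = -3124 + 1 = -3123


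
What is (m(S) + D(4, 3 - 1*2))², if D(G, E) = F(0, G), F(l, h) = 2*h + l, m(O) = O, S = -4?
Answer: 16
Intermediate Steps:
F(l, h) = l + 2*h
D(G, E) = 2*G (D(G, E) = 0 + 2*G = 2*G)
(m(S) + D(4, 3 - 1*2))² = (-4 + 2*4)² = (-4 + 8)² = 4² = 16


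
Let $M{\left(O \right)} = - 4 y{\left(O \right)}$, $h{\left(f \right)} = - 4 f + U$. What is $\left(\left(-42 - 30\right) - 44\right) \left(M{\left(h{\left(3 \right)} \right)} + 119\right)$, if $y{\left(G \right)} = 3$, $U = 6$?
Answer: $-12412$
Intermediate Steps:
$h{\left(f \right)} = 6 - 4 f$ ($h{\left(f \right)} = - 4 f + 6 = 6 - 4 f$)
$M{\left(O \right)} = -12$ ($M{\left(O \right)} = \left(-4\right) 3 = -12$)
$\left(\left(-42 - 30\right) - 44\right) \left(M{\left(h{\left(3 \right)} \right)} + 119\right) = \left(\left(-42 - 30\right) - 44\right) \left(-12 + 119\right) = \left(-72 - 44\right) 107 = \left(-116\right) 107 = -12412$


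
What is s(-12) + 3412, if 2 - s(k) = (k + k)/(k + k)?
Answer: 3413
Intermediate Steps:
s(k) = 1 (s(k) = 2 - (k + k)/(k + k) = 2 - 2*k/(2*k) = 2 - 2*k*1/(2*k) = 2 - 1*1 = 2 - 1 = 1)
s(-12) + 3412 = 1 + 3412 = 3413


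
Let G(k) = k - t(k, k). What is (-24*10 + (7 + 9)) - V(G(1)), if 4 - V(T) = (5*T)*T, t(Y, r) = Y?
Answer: -228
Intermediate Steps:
G(k) = 0 (G(k) = k - k = 0)
V(T) = 4 - 5*T² (V(T) = 4 - 5*T*T = 4 - 5*T²)
(-24*10 + (7 + 9)) - V(G(1)) = (-24*10 + (7 + 9)) - (4 - 5*0²) = (-240 + 16) - (4 - 5*0) = -224 - (4 + 0) = -224 - 1*4 = -224 - 4 = -228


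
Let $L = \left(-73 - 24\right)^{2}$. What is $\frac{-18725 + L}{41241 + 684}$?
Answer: $- \frac{9316}{41925} \approx -0.22221$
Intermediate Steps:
$L = 9409$ ($L = \left(-97\right)^{2} = 9409$)
$\frac{-18725 + L}{41241 + 684} = \frac{-18725 + 9409}{41241 + 684} = - \frac{9316}{41925}$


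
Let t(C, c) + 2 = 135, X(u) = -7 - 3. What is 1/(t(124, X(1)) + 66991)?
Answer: 1/67124 ≈ 1.4898e-5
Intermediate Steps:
X(u) = -10
t(C, c) = 133 (t(C, c) = -2 + 135 = 133)
1/(t(124, X(1)) + 66991) = 1/(133 + 66991) = 1/67124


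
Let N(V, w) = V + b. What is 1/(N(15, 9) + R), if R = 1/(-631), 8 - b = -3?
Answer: 631/16405 ≈ 0.038464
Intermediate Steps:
b = 11 (b = 8 - 1*(-3) = 8 + 3 = 11)
N(V, w) = 11 + V (N(V, w) = V + 11 = 11 + V)
R = -1/631 ≈ -0.0015848
1/(N(15, 9) + R) = 1/((11 + 15) - 1/631) = 1/(26 - 1/631) = 1/(16405/631) = 631/16405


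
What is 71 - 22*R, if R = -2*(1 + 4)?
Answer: 291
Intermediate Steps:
R = -10 (R = -2*5 = -10)
71 - 22*R = 71 - 22*(-10) = 71 + 220 = 291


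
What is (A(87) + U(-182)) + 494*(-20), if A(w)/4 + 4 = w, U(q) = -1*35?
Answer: -9583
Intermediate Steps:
U(q) = -35
A(w) = -16 + 4*w
(A(87) + U(-182)) + 494*(-20) = ((-16 + 4*87) - 35) + 494*(-20) = ((-16 + 348) - 35) - 9880 = (332 - 35) - 9880 = 297 - 9880 = -9583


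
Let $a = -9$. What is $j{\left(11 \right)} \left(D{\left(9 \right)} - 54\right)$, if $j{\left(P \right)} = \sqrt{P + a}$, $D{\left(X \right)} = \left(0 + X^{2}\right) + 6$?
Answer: $33 \sqrt{2} \approx 46.669$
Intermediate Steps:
$D{\left(X \right)} = 6 + X^{2}$ ($D{\left(X \right)} = X^{2} + 6 = 6 + X^{2}$)
$j{\left(P \right)} = \sqrt{-9 + P}$ ($j{\left(P \right)} = \sqrt{P - 9} = \sqrt{-9 + P}$)
$j{\left(11 \right)} \left(D{\left(9 \right)} - 54\right) = \sqrt{-9 + 11} \left(\left(6 + 9^{2}\right) - 54\right) = \sqrt{2} \left(\left(6 + 81\right) - 54\right) = \sqrt{2} \left(87 - 54\right) = \sqrt{2} \cdot 33 = 33 \sqrt{2}$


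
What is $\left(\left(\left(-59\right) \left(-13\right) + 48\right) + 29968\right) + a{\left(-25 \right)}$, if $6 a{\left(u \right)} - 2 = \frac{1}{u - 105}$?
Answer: $\frac{24010999}{780} \approx 30783.0$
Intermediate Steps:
$a{\left(u \right)} = \frac{1}{3} + \frac{1}{6 \left(-105 + u\right)}$ ($a{\left(u \right)} = \frac{1}{3} + \frac{1}{6 \left(u - 105\right)} = \frac{1}{3} + \frac{1}{6 \left(-105 + u\right)}$)
$\left(\left(\left(-59\right) \left(-13\right) + 48\right) + 29968\right) + a{\left(-25 \right)} = \left(\left(\left(-59\right) \left(-13\right) + 48\right) + 29968\right) + \frac{-209 + 2 \left(-25\right)}{6 \left(-105 - 25\right)} = \left(\left(767 + 48\right) + 29968\right) + \frac{-209 - 50}{6 \left(-130\right)} = \left(815 + 29968\right) + \frac{1}{6} \left(- \frac{1}{130}\right) \left(-259\right) = 30783 + \frac{259}{780} = \frac{24010999}{780}$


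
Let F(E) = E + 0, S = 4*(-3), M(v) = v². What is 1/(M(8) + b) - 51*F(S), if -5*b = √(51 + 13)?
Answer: 190949/312 ≈ 612.02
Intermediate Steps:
S = -12
F(E) = E
b = -8/5 (b = -√(51 + 13)/5 = -√64/5 = -⅕*8 = -8/5 ≈ -1.6000)
1/(M(8) + b) - 51*F(S) = 1/(8² - 8/5) - 51*(-12) = 1/(64 - 8/5) + 612 = 1/(312/5) + 612 = 5/312 + 612 = 190949/312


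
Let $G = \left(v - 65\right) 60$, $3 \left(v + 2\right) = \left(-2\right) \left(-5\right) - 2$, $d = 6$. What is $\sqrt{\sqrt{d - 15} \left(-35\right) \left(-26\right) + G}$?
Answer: $\sqrt{-3860 + 2730 i} \approx 20.831 + 65.528 i$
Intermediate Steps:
$v = \frac{2}{3}$ ($v = -2 + \frac{\left(-2\right) \left(-5\right) - 2}{3} = -2 + \frac{10 - 2}{3} = -2 + \frac{1}{3} \cdot 8 = -2 + \frac{8}{3} = \frac{2}{3} \approx 0.66667$)
$G = -3860$ ($G = \left(\frac{2}{3} - 65\right) 60 = \left(- \frac{193}{3}\right) 60 = -3860$)
$\sqrt{\sqrt{d - 15} \left(-35\right) \left(-26\right) + G} = \sqrt{\sqrt{6 - 15} \left(-35\right) \left(-26\right) - 3860} = \sqrt{\sqrt{-9} \left(-35\right) \left(-26\right) - 3860} = \sqrt{3 i \left(-35\right) \left(-26\right) - 3860} = \sqrt{- 105 i \left(-26\right) - 3860} = \sqrt{2730 i - 3860} = \sqrt{-3860 + 2730 i}$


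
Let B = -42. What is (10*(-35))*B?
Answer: 14700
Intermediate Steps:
(10*(-35))*B = (10*(-35))*(-42) = -350*(-42) = 14700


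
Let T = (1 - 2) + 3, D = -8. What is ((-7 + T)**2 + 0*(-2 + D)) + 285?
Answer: 310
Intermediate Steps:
T = 2 (T = -1 + 3 = 2)
((-7 + T)**2 + 0*(-2 + D)) + 285 = ((-7 + 2)**2 + 0*(-2 - 8)) + 285 = ((-5)**2 + 0*(-10)) + 285 = (25 + 0) + 285 = 25 + 285 = 310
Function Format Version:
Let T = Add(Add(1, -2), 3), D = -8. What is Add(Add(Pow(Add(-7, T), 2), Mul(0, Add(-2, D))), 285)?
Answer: 310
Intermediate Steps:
T = 2 (T = Add(-1, 3) = 2)
Add(Add(Pow(Add(-7, T), 2), Mul(0, Add(-2, D))), 285) = Add(Add(Pow(Add(-7, 2), 2), Mul(0, Add(-2, -8))), 285) = Add(Add(Pow(-5, 2), Mul(0, -10)), 285) = Add(Add(25, 0), 285) = Add(25, 285) = 310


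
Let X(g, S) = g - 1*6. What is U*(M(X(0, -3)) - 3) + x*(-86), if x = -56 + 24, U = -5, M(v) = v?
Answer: 2797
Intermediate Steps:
X(g, S) = -6 + g (X(g, S) = g - 6 = -6 + g)
x = -32
U*(M(X(0, -3)) - 3) + x*(-86) = -5*((-6 + 0) - 3) - 32*(-86) = -5*(-6 - 3) + 2752 = -5*(-9) + 2752 = 45 + 2752 = 2797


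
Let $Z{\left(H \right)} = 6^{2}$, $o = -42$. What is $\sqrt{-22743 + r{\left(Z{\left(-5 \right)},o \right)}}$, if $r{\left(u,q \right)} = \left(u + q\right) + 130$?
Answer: $i \sqrt{22619} \approx 150.4 i$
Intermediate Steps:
$Z{\left(H \right)} = 36$
$r{\left(u,q \right)} = 130 + q + u$ ($r{\left(u,q \right)} = \left(q + u\right) + 130 = 130 + q + u$)
$\sqrt{-22743 + r{\left(Z{\left(-5 \right)},o \right)}} = \sqrt{-22743 + \left(130 - 42 + 36\right)} = \sqrt{-22743 + 124} = \sqrt{-22619} = i \sqrt{22619}$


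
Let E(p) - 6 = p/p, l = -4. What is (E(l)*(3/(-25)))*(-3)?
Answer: 63/25 ≈ 2.5200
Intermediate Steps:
E(p) = 7 (E(p) = 6 + p/p = 6 + 1 = 7)
(E(l)*(3/(-25)))*(-3) = (7*(3/(-25)))*(-3) = (7*(3*(-1/25)))*(-3) = (7*(-3/25))*(-3) = -21/25*(-3) = 63/25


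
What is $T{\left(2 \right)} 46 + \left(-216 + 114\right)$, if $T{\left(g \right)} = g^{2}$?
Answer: $82$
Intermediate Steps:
$T{\left(2 \right)} 46 + \left(-216 + 114\right) = 2^{2} \cdot 46 + \left(-216 + 114\right) = 4 \cdot 46 - 102 = 184 - 102 = 82$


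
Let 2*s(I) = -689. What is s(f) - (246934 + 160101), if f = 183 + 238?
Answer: -814759/2 ≈ -4.0738e+5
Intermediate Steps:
f = 421
s(I) = -689/2 (s(I) = (½)*(-689) = -689/2)
s(f) - (246934 + 160101) = -689/2 - (246934 + 160101) = -689/2 - 1*407035 = -689/2 - 407035 = -814759/2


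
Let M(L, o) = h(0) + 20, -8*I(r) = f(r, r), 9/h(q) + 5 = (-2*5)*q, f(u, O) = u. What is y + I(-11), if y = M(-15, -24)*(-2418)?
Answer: -1760249/40 ≈ -44006.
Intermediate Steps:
h(q) = 9/(-5 - 10*q) (h(q) = 9/(-5 + (-2*5)*q) = 9/(-5 - 10*q))
I(r) = -r/8
M(L, o) = 91/5 (M(L, o) = -9/(5 + 10*0) + 20 = -9/(5 + 0) + 20 = -9/5 + 20 = 91/5)
y = -220038/5 (y = (91/5)*(-2418) = -220038/5 ≈ -44008.)
y + I(-11) = -220038/5 - ⅛*(-11) = -220038/5 + 11/8 = -1760249/40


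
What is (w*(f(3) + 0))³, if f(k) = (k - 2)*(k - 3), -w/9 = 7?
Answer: 0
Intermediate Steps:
w = -63 (w = -9*7 = -63)
f(k) = (-3 + k)*(-2 + k) (f(k) = (-2 + k)*(-3 + k) = (-3 + k)*(-2 + k))
(w*(f(3) + 0))³ = (-63*((6 + 3² - 5*3) + 0))³ = (-63*((6 + 9 - 15) + 0))³ = (-63*(0 + 0))³ = (-63*0)³ = 0³ = 0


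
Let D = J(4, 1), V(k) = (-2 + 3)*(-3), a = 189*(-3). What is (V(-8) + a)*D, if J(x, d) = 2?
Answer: -1140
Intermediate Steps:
a = -567
V(k) = -3 (V(k) = 1*(-3) = -3)
D = 2
(V(-8) + a)*D = (-3 - 567)*2 = -570*2 = -1140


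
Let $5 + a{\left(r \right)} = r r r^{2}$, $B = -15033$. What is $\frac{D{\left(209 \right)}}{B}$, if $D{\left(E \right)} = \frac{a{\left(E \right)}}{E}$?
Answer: $- \frac{1908029756}{3141897} \approx -607.29$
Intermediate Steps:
$a{\left(r \right)} = -5 + r^{4}$ ($a{\left(r \right)} = -5 + r r r^{2} = -5 + r^{2} r^{2} = -5 + r^{4}$)
$D{\left(E \right)} = \frac{-5 + E^{4}}{E}$
$\frac{D{\left(209 \right)}}{B} = \frac{\frac{1}{209} \left(-5 + 209^{4}\right)}{-15033} = \frac{-5 + 1908029761}{209} \left(- \frac{1}{15033}\right) = \frac{1}{209} \cdot 1908029756 \left(- \frac{1}{15033}\right) = \frac{1908029756}{209} \left(- \frac{1}{15033}\right) = - \frac{1908029756}{3141897}$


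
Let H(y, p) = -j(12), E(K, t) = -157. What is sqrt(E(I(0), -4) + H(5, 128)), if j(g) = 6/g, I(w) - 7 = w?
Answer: 3*I*sqrt(70)/2 ≈ 12.55*I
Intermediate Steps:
I(w) = 7 + w
H(y, p) = -1/2 (H(y, p) = -6/12 = -1*1/2 = -1/2)
sqrt(E(I(0), -4) + H(5, 128)) = sqrt(-157 - 1/2) = sqrt(-315/2) = 3*I*sqrt(70)/2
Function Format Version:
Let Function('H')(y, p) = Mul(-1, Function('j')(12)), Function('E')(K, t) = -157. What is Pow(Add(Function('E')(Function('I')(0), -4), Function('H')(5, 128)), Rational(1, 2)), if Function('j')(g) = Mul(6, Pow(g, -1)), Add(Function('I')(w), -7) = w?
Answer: Mul(Rational(3, 2), I, Pow(70, Rational(1, 2))) ≈ Mul(12.550, I)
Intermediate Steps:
Function('I')(w) = Add(7, w)
Function('H')(y, p) = Rational(-1, 2) (Function('H')(y, p) = Mul(-1, Mul(6, Pow(12, -1))) = Mul(-1, Mul(6, Rational(1, 12))) = Mul(-1, Rational(1, 2)) = Rational(-1, 2))
Pow(Add(Function('E')(Function('I')(0), -4), Function('H')(5, 128)), Rational(1, 2)) = Pow(Add(-157, Rational(-1, 2)), Rational(1, 2)) = Pow(Rational(-315, 2), Rational(1, 2)) = Mul(Rational(3, 2), I, Pow(70, Rational(1, 2)))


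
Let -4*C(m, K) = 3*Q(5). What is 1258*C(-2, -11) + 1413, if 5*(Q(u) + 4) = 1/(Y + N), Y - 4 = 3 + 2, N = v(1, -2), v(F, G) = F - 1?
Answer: 154981/30 ≈ 5166.0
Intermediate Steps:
v(F, G) = -1 + F
N = 0 (N = -1 + 1 = 0)
Y = 9 (Y = 4 + (3 + 2) = 4 + 5 = 9)
Q(u) = -179/45 (Q(u) = -4 + 1/(5*(9 + 0)) = -4 + (⅕)/9 = -4 + (⅕)*(⅑) = -4 + 1/45 = -179/45)
C(m, K) = 179/60 (C(m, K) = -3*(-179)/(4*45) = -¼*(-179/15) = 179/60)
1258*C(-2, -11) + 1413 = 1258*(179/60) + 1413 = 112591/30 + 1413 = 154981/30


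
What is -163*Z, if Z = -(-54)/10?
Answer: -4401/5 ≈ -880.20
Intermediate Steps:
Z = 27/5 (Z = -(-54)/10 = -18*(-3/10) = 27/5 ≈ 5.4000)
-163*Z = -163*27/5 = -4401/5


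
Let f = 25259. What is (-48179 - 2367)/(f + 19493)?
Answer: -25273/22376 ≈ -1.1295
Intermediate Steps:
(-48179 - 2367)/(f + 19493) = (-48179 - 2367)/(25259 + 19493) = -50546/44752 = -50546*1/44752 = -25273/22376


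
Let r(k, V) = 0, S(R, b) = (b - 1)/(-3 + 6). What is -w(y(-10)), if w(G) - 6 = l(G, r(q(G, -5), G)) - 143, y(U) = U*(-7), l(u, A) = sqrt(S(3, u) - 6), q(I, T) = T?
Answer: 137 - sqrt(17) ≈ 132.88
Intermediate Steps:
S(R, b) = -1/3 + b/3 (S(R, b) = (-1 + b)/3 = (-1 + b)*(1/3) = -1/3 + b/3)
l(u, A) = sqrt(-19/3 + u/3) (l(u, A) = sqrt((-1/3 + u/3) - 6) = sqrt(-19/3 + u/3))
y(U) = -7*U
w(G) = -137 + sqrt(-57 + 3*G)/3 (w(G) = 6 + (sqrt(-57 + 3*G)/3 - 143) = 6 + (-143 + sqrt(-57 + 3*G)/3) = -137 + sqrt(-57 + 3*G)/3)
-w(y(-10)) = -(-137 + sqrt(-57 + 3*(-7*(-10)))/3) = -(-137 + sqrt(-57 + 3*70)/3) = -(-137 + sqrt(-57 + 210)/3) = -(-137 + sqrt(153)/3) = -(-137 + (3*sqrt(17))/3) = -(-137 + sqrt(17)) = 137 - sqrt(17)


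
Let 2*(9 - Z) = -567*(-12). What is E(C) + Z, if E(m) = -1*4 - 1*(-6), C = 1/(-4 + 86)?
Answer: -3391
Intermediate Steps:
C = 1/82 ≈ 0.012195
Z = -3393 (Z = 9 - (-567)*(-12)/2 = 9 - 1/2*6804 = 9 - 3402 = -3393)
E(m) = 2 (E(m) = -4 + 6 = 2)
E(C) + Z = 2 - 3393 = -3391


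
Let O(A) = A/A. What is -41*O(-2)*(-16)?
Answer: 656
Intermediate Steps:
O(A) = 1
-41*O(-2)*(-16) = -41*1*(-16) = -41*(-16) = 656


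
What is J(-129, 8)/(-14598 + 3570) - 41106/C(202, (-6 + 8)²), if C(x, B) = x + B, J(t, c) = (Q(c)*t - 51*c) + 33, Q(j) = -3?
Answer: -18888310/94657 ≈ -199.54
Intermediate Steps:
J(t, c) = 33 - 51*c - 3*t (J(t, c) = (-3*t - 51*c) + 33 = (-51*c - 3*t) + 33 = 33 - 51*c - 3*t)
C(x, B) = B + x
J(-129, 8)/(-14598 + 3570) - 41106/C(202, (-6 + 8)²) = (33 - 51*8 - 3*(-129))/(-14598 + 3570) - 41106/((-6 + 8)² + 202) = (33 - 408 + 387)/(-11028) - 41106/(2² + 202) = 12*(-1/11028) - 41106/(4 + 202) = -1/919 - 41106/206 = -1/919 - 41106*1/206 = -1/919 - 20553/103 = -18888310/94657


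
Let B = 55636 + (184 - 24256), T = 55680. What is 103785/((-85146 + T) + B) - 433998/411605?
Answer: 41807897121/863547290 ≈ 48.414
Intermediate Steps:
B = 31564 (B = 55636 - 24072 = 31564)
103785/((-85146 + T) + B) - 433998/411605 = 103785/((-85146 + 55680) + 31564) - 433998/411605 = 103785/(-29466 + 31564) - 433998*1/411605 = 103785/2098 - 433998/411605 = 41807897121/863547290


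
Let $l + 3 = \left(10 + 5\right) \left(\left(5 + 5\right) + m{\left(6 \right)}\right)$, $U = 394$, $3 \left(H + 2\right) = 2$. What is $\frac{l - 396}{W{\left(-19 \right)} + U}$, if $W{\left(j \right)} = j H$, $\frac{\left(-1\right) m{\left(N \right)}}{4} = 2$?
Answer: $- \frac{1107}{1258} \approx -0.87997$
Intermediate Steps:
$H = - \frac{4}{3}$ ($H = -2 + \frac{1}{3} \cdot 2 = -2 + \frac{2}{3} = - \frac{4}{3} \approx -1.3333$)
$m{\left(N \right)} = -8$ ($m{\left(N \right)} = \left(-4\right) 2 = -8$)
$W{\left(j \right)} = - \frac{4 j}{3}$ ($W{\left(j \right)} = j \left(- \frac{4}{3}\right) = - \frac{4 j}{3}$)
$l = 27$ ($l = -3 + \left(10 + 5\right) \left(\left(5 + 5\right) - 8\right) = -3 + 15 \left(10 - 8\right) = -3 + 15 \cdot 2 = -3 + 30 = 27$)
$\frac{l - 396}{W{\left(-19 \right)} + U} = \frac{27 - 396}{\left(- \frac{4}{3}\right) \left(-19\right) + 394} = - \frac{369}{\frac{76}{3} + 394} = - \frac{369}{\frac{1258}{3}} = \left(-369\right) \frac{3}{1258} = - \frac{1107}{1258}$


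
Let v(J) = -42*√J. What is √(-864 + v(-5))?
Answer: √(-864 - 42*I*√5) ≈ 1.5952 - 29.437*I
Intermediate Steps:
√(-864 + v(-5)) = √(-864 - 42*I*√5)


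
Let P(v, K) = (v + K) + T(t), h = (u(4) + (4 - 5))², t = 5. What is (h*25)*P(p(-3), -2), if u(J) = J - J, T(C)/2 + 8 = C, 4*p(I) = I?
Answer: -875/4 ≈ -218.75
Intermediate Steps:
p(I) = I/4
T(C) = -16 + 2*C
u(J) = 0
h = 1 (h = (0 + (4 - 5))² = (0 - 1)² = (-1)² = 1)
P(v, K) = -6 + K + v (P(v, K) = (v + K) + (-16 + 2*5) = (K + v) + (-16 + 10) = (K + v) - 6 = -6 + K + v)
(h*25)*P(p(-3), -2) = (1*25)*(-6 - 2 + (¼)*(-3)) = 25*(-6 - 2 - ¾) = 25*(-35/4) = -875/4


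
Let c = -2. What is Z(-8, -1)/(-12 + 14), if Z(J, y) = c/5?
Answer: -1/5 ≈ -0.20000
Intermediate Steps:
Z(J, y) = -2/5
Z(-8, -1)/(-12 + 14) = -2/5/(-12 + 14) = -2/5/2 = (1/2)*(-2/5) = -1/5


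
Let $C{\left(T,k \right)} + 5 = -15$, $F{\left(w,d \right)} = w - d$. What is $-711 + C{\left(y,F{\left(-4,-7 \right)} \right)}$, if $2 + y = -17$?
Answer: $-731$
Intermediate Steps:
$y = -19$ ($y = -2 - 17 = -19$)
$C{\left(T,k \right)} = -20$ ($C{\left(T,k \right)} = -5 - 15 = -20$)
$-711 + C{\left(y,F{\left(-4,-7 \right)} \right)} = -711 - 20 = -731$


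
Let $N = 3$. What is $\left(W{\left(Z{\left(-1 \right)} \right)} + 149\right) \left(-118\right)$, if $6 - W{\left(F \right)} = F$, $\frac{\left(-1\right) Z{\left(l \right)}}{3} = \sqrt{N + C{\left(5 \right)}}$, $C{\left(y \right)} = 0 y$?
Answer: $-18290 - 354 \sqrt{3} \approx -18903.0$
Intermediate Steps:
$C{\left(y \right)} = 0$
$Z{\left(l \right)} = - 3 \sqrt{3}$ ($Z{\left(l \right)} = - 3 \sqrt{3 + 0} = - 3 \sqrt{3}$)
$W{\left(F \right)} = 6 - F$
$\left(W{\left(Z{\left(-1 \right)} \right)} + 149\right) \left(-118\right) = \left(\left(6 - - 3 \sqrt{3}\right) + 149\right) \left(-118\right) = \left(\left(6 + 3 \sqrt{3}\right) + 149\right) \left(-118\right) = \left(155 + 3 \sqrt{3}\right) \left(-118\right) = -18290 - 354 \sqrt{3}$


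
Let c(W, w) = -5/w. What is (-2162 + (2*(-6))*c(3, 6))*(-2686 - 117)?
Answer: 6032056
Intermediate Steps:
(-2162 + (2*(-6))*c(3, 6))*(-2686 - 117) = (-2162 + (2*(-6))*(-5/6))*(-2686 - 117) = (-2162 - (-60)/6)*(-2803) = (-2162 - 12*(-5/6))*(-2803) = (-2162 + 10)*(-2803) = -2152*(-2803) = 6032056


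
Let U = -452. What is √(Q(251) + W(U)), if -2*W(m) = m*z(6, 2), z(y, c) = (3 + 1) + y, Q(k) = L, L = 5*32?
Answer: 22*√5 ≈ 49.193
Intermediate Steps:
L = 160
Q(k) = 160
z(y, c) = 4 + y
W(m) = -5*m (W(m) = -m*(4 + 6)/2 = -m*10/2 = -5*m)
√(Q(251) + W(U)) = √(160 - 5*(-452)) = √(160 + 2260) = √2420 = 22*√5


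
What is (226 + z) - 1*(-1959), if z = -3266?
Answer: -1081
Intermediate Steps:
(226 + z) - 1*(-1959) = (226 - 3266) - 1*(-1959) = -3040 + 1959 = -1081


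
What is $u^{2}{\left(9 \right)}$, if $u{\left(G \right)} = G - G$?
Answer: $0$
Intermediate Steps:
$u{\left(G \right)} = 0$
$u^{2}{\left(9 \right)} = 0^{2} = 0$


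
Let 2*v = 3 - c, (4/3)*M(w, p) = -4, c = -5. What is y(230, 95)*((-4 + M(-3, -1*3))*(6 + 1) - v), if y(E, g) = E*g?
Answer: -1158050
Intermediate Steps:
M(w, p) = -3 (M(w, p) = (3/4)*(-4) = -3)
v = 4 (v = (3 - 1*(-5))/2 = (3 + 5)/2 = (1/2)*8 = 4)
y(230, 95)*((-4 + M(-3, -1*3))*(6 + 1) - v) = (230*95)*((-4 - 3)*(6 + 1) - 1*4) = 21850*(-7*7 - 4) = 21850*(-49 - 4) = 21850*(-53) = -1158050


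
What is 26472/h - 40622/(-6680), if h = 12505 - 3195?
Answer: 27751189/3109540 ≈ 8.9245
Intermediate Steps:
h = 9310
26472/h - 40622/(-6680) = 26472/9310 - 40622/(-6680) = 26472*(1/9310) - 40622*(-1/6680) = 13236/4655 + 20311/3340 = 27751189/3109540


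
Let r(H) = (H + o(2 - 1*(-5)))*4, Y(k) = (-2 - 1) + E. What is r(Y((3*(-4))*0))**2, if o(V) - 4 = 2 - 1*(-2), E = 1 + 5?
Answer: 1936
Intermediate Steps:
E = 6
o(V) = 8 (o(V) = 4 + (2 - 1*(-2)) = 4 + (2 + 2) = 4 + 4 = 8)
Y(k) = 3 (Y(k) = (-2 - 1) + 6 = -3 + 6 = 3)
r(H) = 32 + 4*H (r(H) = (H + 8)*4 = (8 + H)*4 = 32 + 4*H)
r(Y((3*(-4))*0))**2 = (32 + 4*3)**2 = (32 + 12)**2 = 44**2 = 1936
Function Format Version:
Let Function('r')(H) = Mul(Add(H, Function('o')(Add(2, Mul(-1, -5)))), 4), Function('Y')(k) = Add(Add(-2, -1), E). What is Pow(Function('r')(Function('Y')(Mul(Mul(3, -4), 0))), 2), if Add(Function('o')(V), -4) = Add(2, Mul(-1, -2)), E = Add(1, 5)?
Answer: 1936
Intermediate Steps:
E = 6
Function('o')(V) = 8 (Function('o')(V) = Add(4, Add(2, Mul(-1, -2))) = Add(4, Add(2, 2)) = Add(4, 4) = 8)
Function('Y')(k) = 3 (Function('Y')(k) = Add(Add(-2, -1), 6) = Add(-3, 6) = 3)
Function('r')(H) = Add(32, Mul(4, H)) (Function('r')(H) = Mul(Add(H, 8), 4) = Mul(Add(8, H), 4) = Add(32, Mul(4, H)))
Pow(Function('r')(Function('Y')(Mul(Mul(3, -4), 0))), 2) = Pow(Add(32, Mul(4, 3)), 2) = Pow(Add(32, 12), 2) = Pow(44, 2) = 1936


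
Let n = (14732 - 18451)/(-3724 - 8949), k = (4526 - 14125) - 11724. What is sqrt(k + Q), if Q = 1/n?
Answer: 2*I*sqrt(73717612629)/3719 ≈ 146.01*I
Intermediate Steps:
k = -21323 (k = -9599 - 11724 = -21323)
n = 3719/12673 (n = -3719/(-12673) = -3719*(-1/12673) = 3719/12673 ≈ 0.29346)
Q = 12673/3719 (Q = 1/(3719/12673) = 12673/3719 ≈ 3.4076)
sqrt(k + Q) = sqrt(-21323 + 12673/3719) = sqrt(-79287564/3719) = 2*I*sqrt(73717612629)/3719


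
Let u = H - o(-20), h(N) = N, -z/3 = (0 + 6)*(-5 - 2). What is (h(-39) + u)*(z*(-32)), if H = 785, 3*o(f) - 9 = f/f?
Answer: -2994432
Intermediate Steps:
z = 126 (z = -3*(0 + 6)*(-5 - 2) = -18*(-7) = -3*(-42) = 126)
o(f) = 10/3 (o(f) = 3 + (f/f)/3 = 3 + (⅓)*1 = 3 + ⅓ = 10/3)
u = 2345/3 (u = 785 - 1*10/3 = 785 - 10/3 = 2345/3 ≈ 781.67)
(h(-39) + u)*(z*(-32)) = (-39 + 2345/3)*(126*(-32)) = (2228/3)*(-4032) = -2994432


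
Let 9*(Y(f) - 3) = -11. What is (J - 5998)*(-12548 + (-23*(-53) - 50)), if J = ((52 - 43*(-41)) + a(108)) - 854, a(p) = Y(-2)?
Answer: 171887381/3 ≈ 5.7296e+7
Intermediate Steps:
Y(f) = 16/9 (Y(f) = 3 + (1/9)*(-11) = 3 - 11/9 = 16/9)
a(p) = 16/9
J = 8665/9 (J = ((52 - 43*(-41)) + 16/9) - 854 = ((52 + 1763) + 16/9) - 854 = (1815 + 16/9) - 854 = 16351/9 - 854 = 8665/9 ≈ 962.78)
(J - 5998)*(-12548 + (-23*(-53) - 50)) = (8665/9 - 5998)*(-12548 + (-23*(-53) - 50)) = -45317*(-12548 + (1219 - 50))/9 = -45317*(-12548 + 1169)/9 = -45317/9*(-11379) = 171887381/3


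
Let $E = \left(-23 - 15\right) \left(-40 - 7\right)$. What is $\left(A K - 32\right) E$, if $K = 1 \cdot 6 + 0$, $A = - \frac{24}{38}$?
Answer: $-63920$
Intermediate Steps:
$A = - \frac{12}{19}$ ($A = \left(-24\right) \frac{1}{38} = - \frac{12}{19} \approx -0.63158$)
$E = 1786$ ($E = \left(-38\right) \left(-47\right) = 1786$)
$K = 6$ ($K = 6 + 0 = 6$)
$\left(A K - 32\right) E = \left(\left(- \frac{12}{19}\right) 6 - 32\right) 1786 = \left(- \frac{72}{19} - 32\right) 1786 = \left(- \frac{680}{19}\right) 1786 = -63920$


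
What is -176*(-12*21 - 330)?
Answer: 102432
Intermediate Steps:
-176*(-12*21 - 330) = -176*(-252 - 330) = -176*(-582) = 102432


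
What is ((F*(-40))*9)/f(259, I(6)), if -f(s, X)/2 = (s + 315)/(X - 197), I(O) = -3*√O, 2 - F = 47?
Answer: 797850/287 + 12150*√6/287 ≈ 2883.7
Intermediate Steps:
F = -45 (F = 2 - 1*47 = 2 - 47 = -45)
f(s, X) = -2*(315 + s)/(-197 + X) (f(s, X) = -2*(s + 315)/(X - 197) = -2*(315 + s)/(-197 + X))
((F*(-40))*9)/f(259, I(6)) = (-45*(-40)*9)/((2*(-315 - 1*259)/(-197 - 3*√6))) = (1800*9)/((2*(-315 - 259)/(-197 - 3*√6))) = 16200/((2*(-574)/(-197 - 3*√6))) = 16200/((-1148/(-197 - 3*√6))) = 16200*(197/1148 + 3*√6/1148) = 797850/287 + 12150*√6/287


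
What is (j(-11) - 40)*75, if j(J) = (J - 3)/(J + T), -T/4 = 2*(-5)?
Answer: -88050/29 ≈ -3036.2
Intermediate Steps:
T = 40 (T = -8*(-5) = -4*(-10) = 40)
j(J) = (-3 + J)/(40 + J) (j(J) = (J - 3)/(J + 40) = (-3 + J)/(40 + J))
(j(-11) - 40)*75 = ((-3 - 11)/(40 - 11) - 40)*75 = (-14/29 - 40)*75 = -1174/29*75 = -88050/29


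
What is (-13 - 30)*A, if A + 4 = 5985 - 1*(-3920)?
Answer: -425743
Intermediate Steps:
A = 9901 (A = -4 + (5985 - 1*(-3920)) = -4 + (5985 + 3920) = -4 + 9905 = 9901)
(-13 - 30)*A = (-13 - 30)*9901 = -43*9901 = -425743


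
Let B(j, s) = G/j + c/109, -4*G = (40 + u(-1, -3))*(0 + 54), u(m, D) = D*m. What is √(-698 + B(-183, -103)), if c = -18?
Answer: I*√122900342066/13298 ≈ 26.363*I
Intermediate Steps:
G = -1161/2 (G = -(40 - 3*(-1))*(0 + 54)/4 = -(40 + 3)*54/4 = -43*54/4 = -¼*2322 = -1161/2 ≈ -580.50)
B(j, s) = -18/109 - 1161/(2*j) (B(j, s) = -1161/(2*j) - 18/109 = -18/109 - 1161/(2*j))
√(-698 + B(-183, -103)) = √(-698 + (9/218)*(-14061 - 4*(-183))/(-183)) = √(-698 + (9/218)*(-1/183)*(-14061 + 732)) = √(-698 + (9/218)*(-1/183)*(-13329)) = √(-698 + 39987/13298) = √(-9242017/13298) = I*√122900342066/13298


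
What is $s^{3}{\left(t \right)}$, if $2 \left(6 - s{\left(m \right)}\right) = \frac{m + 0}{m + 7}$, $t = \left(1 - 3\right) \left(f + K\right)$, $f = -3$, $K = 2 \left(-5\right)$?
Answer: $\frac{6331625}{35937} \approx 176.19$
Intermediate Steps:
$K = -10$
$t = 26$ ($t = \left(1 - 3\right) \left(-3 - 10\right) = \left(1 + \left(-5 + 2\right)\right) \left(-13\right) = \left(1 - 3\right) \left(-13\right) = \left(-2\right) \left(-13\right) = 26$)
$s{\left(m \right)} = 6 - \frac{m}{2 \left(7 + m\right)}$ ($s{\left(m \right)} = 6 - \frac{\left(m + 0\right) \frac{1}{m + 7}}{2} = 6 - \frac{m \frac{1}{7 + m}}{2} = 6 - \frac{m}{2 \left(7 + m\right)}$)
$s^{3}{\left(t \right)} = \left(\frac{84 + 11 \cdot 26}{2 \left(7 + 26\right)}\right)^{3} = \left(\frac{84 + 286}{2 \cdot 33}\right)^{3} = \left(\frac{1}{2} \cdot \frac{1}{33} \cdot 370\right)^{3} = \left(\frac{185}{33}\right)^{3} = \frac{6331625}{35937}$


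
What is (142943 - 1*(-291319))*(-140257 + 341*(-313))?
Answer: -107258371380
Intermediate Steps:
(142943 - 1*(-291319))*(-140257 + 341*(-313)) = (142943 + 291319)*(-140257 - 106733) = 434262*(-246990) = -107258371380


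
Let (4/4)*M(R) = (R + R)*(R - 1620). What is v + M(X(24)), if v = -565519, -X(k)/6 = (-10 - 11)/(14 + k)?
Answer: -208022701/361 ≈ -5.7624e+5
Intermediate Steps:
X(k) = 126/(14 + k) (X(k) = -6*(-10 - 11)/(14 + k) = -(-126)/(14 + k) = 126/(14 + k))
M(R) = 2*R*(-1620 + R) (M(R) = (R + R)*(R - 1620) = (2*R)*(-1620 + R) = 2*R*(-1620 + R))
v + M(X(24)) = -565519 + 2*(126/(14 + 24))*(-1620 + 126/(14 + 24)) = -565519 + 2*(126/38)*(-1620 + 126/38) = -565519 + 2*(126*(1/38))*(-1620 + 126*(1/38)) = -565519 + 2*(63/19)*(-1620 + 63/19) = -565519 + 2*(63/19)*(-30717/19) = -565519 - 3870342/361 = -208022701/361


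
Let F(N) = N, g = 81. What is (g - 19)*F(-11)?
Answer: -682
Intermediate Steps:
(g - 19)*F(-11) = (81 - 19)*(-11) = 62*(-11) = -682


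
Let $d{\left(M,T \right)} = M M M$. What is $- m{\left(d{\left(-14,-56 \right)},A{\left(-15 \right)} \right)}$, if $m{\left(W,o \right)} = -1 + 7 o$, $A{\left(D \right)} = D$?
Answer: $106$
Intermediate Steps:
$d{\left(M,T \right)} = M^{3}$ ($d{\left(M,T \right)} = M^{2} M = M^{3}$)
$- m{\left(d{\left(-14,-56 \right)},A{\left(-15 \right)} \right)} = - (-1 + 7 \left(-15\right)) = - (-1 - 105) = \left(-1\right) \left(-106\right) = 106$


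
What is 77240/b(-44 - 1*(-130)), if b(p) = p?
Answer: 38620/43 ≈ 898.14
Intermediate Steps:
77240/b(-44 - 1*(-130)) = 77240/(-44 - 1*(-130)) = 77240/(-44 + 130) = 77240/86 = 77240*(1/86) = 38620/43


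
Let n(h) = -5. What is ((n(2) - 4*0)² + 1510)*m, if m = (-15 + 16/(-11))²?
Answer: 50288135/121 ≈ 4.1560e+5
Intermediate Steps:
m = 32761/121 (m = (-15 + 16*(-1/11))² = (-15 - 16/11)² = (-181/11)² = 32761/121 ≈ 270.75)
((n(2) - 4*0)² + 1510)*m = ((-5 - 4*0)² + 1510)*(32761/121) = ((-5 + 0)² + 1510)*(32761/121) = ((-5)² + 1510)*(32761/121) = (25 + 1510)*(32761/121) = 1535*(32761/121) = 50288135/121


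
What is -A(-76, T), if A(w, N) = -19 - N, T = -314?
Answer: -295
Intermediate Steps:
-A(-76, T) = -(-19 - 1*(-314)) = -(-19 + 314) = -1*295 = -295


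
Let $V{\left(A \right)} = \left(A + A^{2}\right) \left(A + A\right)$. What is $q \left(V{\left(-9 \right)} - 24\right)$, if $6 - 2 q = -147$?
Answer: $-100980$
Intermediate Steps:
$V{\left(A \right)} = 2 A \left(A + A^{2}\right)$ ($V{\left(A \right)} = \left(A + A^{2}\right) 2 A = 2 A \left(A + A^{2}\right)$)
$q = \frac{153}{2}$ ($q = 3 - - \frac{147}{2} = 3 + \frac{147}{2} = \frac{153}{2} \approx 76.5$)
$q \left(V{\left(-9 \right)} - 24\right) = \frac{153 \left(2 \left(-9\right)^{2} \left(1 - 9\right) - 24\right)}{2} = \frac{153 \left(2 \cdot 81 \left(-8\right) - 24\right)}{2} = \frac{153 \left(-1296 - 24\right)}{2} = \frac{153}{2} \left(-1320\right) = -100980$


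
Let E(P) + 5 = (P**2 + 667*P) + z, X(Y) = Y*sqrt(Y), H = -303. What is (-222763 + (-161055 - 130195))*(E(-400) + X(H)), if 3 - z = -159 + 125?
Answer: 54880139984 + 155745939*I*sqrt(303) ≈ 5.488e+10 + 2.7111e+9*I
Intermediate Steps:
z = 37 (z = 3 - (-159 + 125) = 3 - 1*(-34) = 3 + 34 = 37)
X(Y) = Y**(3/2)
E(P) = 32 + P**2 + 667*P (E(P) = -5 + ((P**2 + 667*P) + 37) = -5 + (37 + P**2 + 667*P) = 32 + P**2 + 667*P)
(-222763 + (-161055 - 130195))*(E(-400) + X(H)) = (-222763 + (-161055 - 130195))*((32 + (-400)**2 + 667*(-400)) + (-303)**(3/2)) = (-222763 - 291250)*((32 + 160000 - 266800) - 303*I*sqrt(303)) = -514013*(-106768 - 303*I*sqrt(303)) = 54880139984 + 155745939*I*sqrt(303)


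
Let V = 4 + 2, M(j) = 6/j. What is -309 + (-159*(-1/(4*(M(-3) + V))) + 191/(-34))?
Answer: -82873/272 ≈ -304.68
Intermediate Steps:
V = 6
-309 + (-159*(-1/(4*(M(-3) + V))) + 191/(-34)) = -309 + (-159*(-1/(4*(6/(-3) + 6))) + 191/(-34)) = -309 + (-159*(-1/(4*(6*(-⅓) + 6))) + 191*(-1/34)) = -309 + (-159*(-1/(4*(-2 + 6))) - 191/34) = -309 + (-159/((-4*4)) - 191/34) = -309 + (-159/(-16) - 191/34) = -309 + (-159*(-1/16) - 191/34) = -309 + (159/16 - 191/34) = -309 + 1175/272 = -82873/272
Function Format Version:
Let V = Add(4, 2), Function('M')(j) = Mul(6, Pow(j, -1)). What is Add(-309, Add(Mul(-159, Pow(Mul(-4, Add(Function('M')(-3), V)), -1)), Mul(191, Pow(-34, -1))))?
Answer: Rational(-82873, 272) ≈ -304.68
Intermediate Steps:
V = 6
Add(-309, Add(Mul(-159, Pow(Mul(-4, Add(Function('M')(-3), V)), -1)), Mul(191, Pow(-34, -1)))) = Add(-309, Add(Mul(-159, Pow(Mul(-4, Add(Mul(6, Pow(-3, -1)), 6)), -1)), Mul(191, Pow(-34, -1)))) = Add(-309, Add(Mul(-159, Pow(Mul(-4, Add(Mul(6, Rational(-1, 3)), 6)), -1)), Mul(191, Rational(-1, 34)))) = Add(-309, Add(Mul(-159, Pow(Mul(-4, Add(-2, 6)), -1)), Rational(-191, 34))) = Add(-309, Add(Mul(-159, Pow(Mul(-4, 4), -1)), Rational(-191, 34))) = Add(-309, Add(Mul(-159, Pow(-16, -1)), Rational(-191, 34))) = Add(-309, Add(Mul(-159, Rational(-1, 16)), Rational(-191, 34))) = Add(-309, Add(Rational(159, 16), Rational(-191, 34))) = Add(-309, Rational(1175, 272)) = Rational(-82873, 272)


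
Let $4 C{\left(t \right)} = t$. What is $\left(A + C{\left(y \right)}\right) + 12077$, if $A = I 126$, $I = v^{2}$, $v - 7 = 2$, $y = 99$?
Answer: $\frac{89231}{4} \approx 22308.0$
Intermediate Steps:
$v = 9$ ($v = 7 + 2 = 9$)
$I = 81$ ($I = 9^{2} = 81$)
$C{\left(t \right)} = \frac{t}{4}$
$A = 10206$ ($A = 81 \cdot 126 = 10206$)
$\left(A + C{\left(y \right)}\right) + 12077 = \left(10206 + \frac{1}{4} \cdot 99\right) + 12077 = \left(10206 + \frac{99}{4}\right) + 12077 = \frac{40923}{4} + 12077 = \frac{89231}{4}$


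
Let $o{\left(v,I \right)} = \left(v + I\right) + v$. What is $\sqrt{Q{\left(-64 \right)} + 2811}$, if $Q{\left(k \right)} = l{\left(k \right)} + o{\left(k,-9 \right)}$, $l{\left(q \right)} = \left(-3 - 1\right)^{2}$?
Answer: $\sqrt{2690} \approx 51.865$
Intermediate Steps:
$o{\left(v,I \right)} = I + 2 v$ ($o{\left(v,I \right)} = \left(I + v\right) + v = I + 2 v$)
$l{\left(q \right)} = 16$ ($l{\left(q \right)} = \left(-4\right)^{2} = 16$)
$Q{\left(k \right)} = 7 + 2 k$ ($Q{\left(k \right)} = 16 + \left(-9 + 2 k\right) = 7 + 2 k$)
$\sqrt{Q{\left(-64 \right)} + 2811} = \sqrt{\left(7 + 2 \left(-64\right)\right) + 2811} = \sqrt{\left(7 - 128\right) + 2811} = \sqrt{-121 + 2811} = \sqrt{2690}$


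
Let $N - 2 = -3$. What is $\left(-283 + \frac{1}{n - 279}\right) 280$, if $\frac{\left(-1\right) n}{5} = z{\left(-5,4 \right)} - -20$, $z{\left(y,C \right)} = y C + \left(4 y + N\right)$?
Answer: $- \frac{6894020}{87} \approx -79242.0$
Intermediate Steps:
$N = -1$ ($N = 2 - 3 = -1$)
$z{\left(y,C \right)} = -1 + 4 y + C y$ ($z{\left(y,C \right)} = y C + \left(4 y - 1\right) = C y + \left(-1 + 4 y\right) = -1 + 4 y + C y$)
$n = 105$ ($n = - 5 \left(\left(-1 + 4 \left(-5\right) + 4 \left(-5\right)\right) - -20\right) = - 5 \left(\left(-1 - 20 - 20\right) + 20\right) = - 5 \left(-41 + 20\right) = \left(-5\right) \left(-21\right) = 105$)
$\left(-283 + \frac{1}{n - 279}\right) 280 = \left(-283 + \frac{1}{105 - 279}\right) 280 = \left(-283 + \frac{1}{-174}\right) 280 = \left(-283 - \frac{1}{174}\right) 280 = \left(- \frac{49243}{174}\right) 280 = - \frac{6894020}{87}$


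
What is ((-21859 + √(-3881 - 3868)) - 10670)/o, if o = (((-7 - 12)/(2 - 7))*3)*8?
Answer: -54215/152 + 5*I*√861/152 ≈ -356.68 + 0.96522*I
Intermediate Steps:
o = 456/5 (o = (-19/(-5)*3)*8 = (-19*(-⅕)*3)*8 = ((19/5)*3)*8 = (57/5)*8 = 456/5 ≈ 91.200)
((-21859 + √(-3881 - 3868)) - 10670)/o = ((-21859 + √(-3881 - 3868)) - 10670)/(456/5) = ((-21859 + √(-7749)) - 10670)*(5/456) = ((-21859 + 3*I*√861) - 10670)*(5/456) = (-32529 + 3*I*√861)*(5/456) = -54215/152 + 5*I*√861/152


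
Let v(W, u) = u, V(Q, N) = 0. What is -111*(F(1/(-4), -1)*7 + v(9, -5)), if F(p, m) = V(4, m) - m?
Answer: -222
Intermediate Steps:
F(p, m) = -m (F(p, m) = 0 - m = -m)
-111*(F(1/(-4), -1)*7 + v(9, -5)) = -111*(-1*(-1)*7 - 5) = -111*(1*7 - 5) = -111*(7 - 5) = -111*2 = -222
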